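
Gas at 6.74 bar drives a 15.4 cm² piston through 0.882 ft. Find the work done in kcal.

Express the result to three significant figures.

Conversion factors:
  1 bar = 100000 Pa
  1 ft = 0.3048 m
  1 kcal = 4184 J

6.74 bar → 674000 Pa
15.4 cm² → 0.00154 m²
F = P × A = 674000 × 0.00154 = 1037.96 N
0.882 ft → 0.268834 m
W = F × d = 1037.96 × 0.268834 = 279.039 J
In kcal: 279.039 / 4184 = 0.0666919 kcal

0.0667 kcal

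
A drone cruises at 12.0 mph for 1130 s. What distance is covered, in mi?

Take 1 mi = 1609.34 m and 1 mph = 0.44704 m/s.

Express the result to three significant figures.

3.77 mi

12.0 mph × 0.44704 → 5.36448 m/s
d = v × t = 5.36448 m/s × 1130 s = 6061.86 m
6061.86 m ÷ (1609.34 m/mi) = 3.76667 mi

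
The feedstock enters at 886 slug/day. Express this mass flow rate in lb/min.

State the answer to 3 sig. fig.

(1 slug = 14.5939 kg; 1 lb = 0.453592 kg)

19.8 lb/min

886 slug/day × 14.5939 kg/slug ÷ 86400 s/day = 0.149655 kg/s
0.149655 kg/s ÷ 0.453592 kg/lb × 60 s/min = 19.796 lb/min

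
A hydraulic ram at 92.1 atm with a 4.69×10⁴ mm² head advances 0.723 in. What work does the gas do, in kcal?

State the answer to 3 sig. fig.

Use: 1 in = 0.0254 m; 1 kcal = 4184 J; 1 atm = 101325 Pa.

1.92 kcal

92.1 atm → 9.33203×10⁶ Pa
4.69×10⁴ mm² → 0.0469 m²
F = P × A = 9.33203×10⁶ × 0.0469 = 437672 N
0.723 in → 0.0183642 m
W = F × d = 437672 × 0.0183642 = 8037.5 J
In kcal: 8037.5 / 4184 = 1.92101 kcal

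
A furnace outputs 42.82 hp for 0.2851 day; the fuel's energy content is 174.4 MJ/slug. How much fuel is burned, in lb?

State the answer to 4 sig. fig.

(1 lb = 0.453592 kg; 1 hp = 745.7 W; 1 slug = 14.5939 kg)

145.1 lb

42.82 hp → 31930.9 W
0.2851 day → 24632.6 s
E = P × t = 31930.9 × 24632.6 = 7.86541×10⁸ J
174.4 MJ/slug → 1.19502×10⁷ J/kg
m = E / e_s = 7.86541×10⁸ / 1.19502×10⁷ = 65.8182 kg
In lb: 65.8182 / 0.453592 = 145.104 lb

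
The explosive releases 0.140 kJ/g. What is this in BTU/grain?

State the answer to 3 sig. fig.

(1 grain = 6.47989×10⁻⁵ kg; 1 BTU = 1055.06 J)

0.140 kJ/g × 1000 J/kJ ÷ 0.001 kg/g = 140000 J/kg
140000 J/kg ÷ 1055.06 J/BTU × 6.47989×10⁻⁵ kg/grain = 0.00859842 BTU/grain

0.00860 BTU/grain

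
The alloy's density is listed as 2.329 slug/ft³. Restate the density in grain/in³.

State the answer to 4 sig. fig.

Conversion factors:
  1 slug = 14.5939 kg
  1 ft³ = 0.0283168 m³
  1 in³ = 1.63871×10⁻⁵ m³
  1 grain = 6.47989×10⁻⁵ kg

2.329 slug/ft³ × 14.5939 kg/slug ÷ 0.0283168 m³/ft³ = 1200.32 kg/m³
1200.32 kg/m³ ÷ 6.47989×10⁻⁵ kg/grain × 1.63871×10⁻⁵ m³/in³ = 303.551 grain/in³

303.6 grain/in³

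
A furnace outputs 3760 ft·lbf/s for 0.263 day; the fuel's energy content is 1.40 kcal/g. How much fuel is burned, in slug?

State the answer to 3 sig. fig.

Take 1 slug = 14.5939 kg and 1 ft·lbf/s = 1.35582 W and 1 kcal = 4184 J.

3760 ft·lbf/s → 5097.88 W
0.263 day → 22723.2 s
E = P × t = 5097.88 × 22723.2 = 1.1584×10⁸ J
1.40 kcal/g → 5.8576×10⁶ J/kg
m = E / e_s = 1.1584×10⁸ / 5.8576×10⁶ = 19.776 kg
In slug: 19.776 / 14.5939 = 1.35509 slug

1.36 slug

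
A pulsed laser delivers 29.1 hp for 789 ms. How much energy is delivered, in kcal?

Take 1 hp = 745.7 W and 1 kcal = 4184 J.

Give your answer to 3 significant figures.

4.09 kcal

29.1 hp × 745.7 → 21699.9 W
789 ms × 0.001 → 0.789 s
E = P × t = 21699.9 W × 0.789 s = 17121.2 J
17121.2 J ÷ (4184 J/kcal) = 4.09207 kcal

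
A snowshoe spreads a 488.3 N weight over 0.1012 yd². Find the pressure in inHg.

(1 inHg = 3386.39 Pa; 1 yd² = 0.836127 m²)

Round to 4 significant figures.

0.1012 yd² × 0.836127 = 0.0846161 m²
P = F / A = 488.3 N / 0.0846161 m² = 5770.77 Pa
5770.77 Pa ÷ (3386.39 Pa/inHg) = 1.70411 inHg

1.704 inHg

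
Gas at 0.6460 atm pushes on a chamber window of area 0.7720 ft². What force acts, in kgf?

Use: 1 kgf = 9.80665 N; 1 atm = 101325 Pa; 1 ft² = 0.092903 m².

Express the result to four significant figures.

0.6460 atm × 101325 = 65456 Pa
0.7720 ft² × 0.092903 = 0.0717211 m²
F = P × A = 65456 Pa × 0.0717211 m² = 4694.58 N
4694.58 N ÷ (9.80665 N/kgf) = 478.714 kgf

478.7 kgf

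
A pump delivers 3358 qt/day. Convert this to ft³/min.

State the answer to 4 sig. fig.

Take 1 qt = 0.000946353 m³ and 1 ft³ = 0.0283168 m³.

3358 qt/day × 0.000946353 m³/qt ÷ 86400 s/day = 3.67807×10⁻⁵ m³/s
3.67807×10⁻⁵ m³/s ÷ 0.0283168 m³/ft³ × 60 s/min = 0.077934 ft³/min

0.07793 ft³/min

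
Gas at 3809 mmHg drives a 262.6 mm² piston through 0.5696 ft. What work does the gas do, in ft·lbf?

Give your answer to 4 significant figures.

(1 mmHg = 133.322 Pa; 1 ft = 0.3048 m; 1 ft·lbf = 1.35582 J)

3809 mmHg → 507823 Pa
262.6 mm² → 2.626×10⁻⁴ m²
F = P × A = 507823 × 2.626×10⁻⁴ = 133.354 N
0.5696 ft → 0.173614 m
W = F × d = 133.354 × 0.173614 = 23.1521 J
In ft·lbf: 23.1521 / 1.35582 = 17.0761 ft·lbf

17.08 ft·lbf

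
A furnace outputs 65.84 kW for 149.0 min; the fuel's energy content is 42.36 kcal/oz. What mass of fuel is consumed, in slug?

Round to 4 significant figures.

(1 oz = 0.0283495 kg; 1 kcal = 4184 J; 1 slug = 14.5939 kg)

6.451 slug

65.84 kW → 65840 W
149.0 min → 8940 s
E = P × t = 65840 × 8940 = 5.8861×10⁸ J
42.36 kcal/oz → 6.25176×10⁶ J/kg
m = E / e_s = 5.8861×10⁸ / 6.25176×10⁶ = 94.1511 kg
In slug: 94.1511 / 14.5939 = 6.4514 slug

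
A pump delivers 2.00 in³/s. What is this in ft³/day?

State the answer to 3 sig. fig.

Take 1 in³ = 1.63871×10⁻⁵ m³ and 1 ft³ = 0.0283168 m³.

100 ft³/day

2.00 in³/s × 1.63871×10⁻⁵ m³/in³ = 3.27742×10⁻⁵ m³/s
3.27742×10⁻⁵ m³/s ÷ 0.0283168 m³/ft³ × 86400 s/day = 100 ft³/day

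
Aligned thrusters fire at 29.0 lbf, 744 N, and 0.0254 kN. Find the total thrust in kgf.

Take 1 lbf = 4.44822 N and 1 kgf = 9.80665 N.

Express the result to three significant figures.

91.6 kgf

29.0 lbf × 4.44822 → 128.998 N
744 N (already N)
0.0254 kN × 1000 → 25.4 N
Sum: 128.998 + 744 + 25.4 = 898.398 N
In kgf: 898.398 / 9.80665 = 91.6111 kgf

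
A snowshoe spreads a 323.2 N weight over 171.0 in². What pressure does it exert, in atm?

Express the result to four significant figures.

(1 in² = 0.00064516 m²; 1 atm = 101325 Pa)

171.0 in² × 0.00064516 = 0.110322 m²
P = F / A = 323.2 N / 0.110322 m² = 2929.61 Pa
2929.61 Pa ÷ (101325 Pa/atm) = 0.028913 atm

0.02891 atm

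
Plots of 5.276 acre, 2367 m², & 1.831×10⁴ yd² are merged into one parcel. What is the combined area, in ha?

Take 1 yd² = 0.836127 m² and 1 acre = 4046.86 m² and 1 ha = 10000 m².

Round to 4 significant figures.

3.903 ha

5.276 acre × 4046.86 = 21351.2 m²
2367 m² (already m²)
1.831×10⁴ yd² × 0.836127 = 15309.5 m²
Sum: 21351.2 + 2367 + 15309.5 = 39027.7 m²
In ha: 39027.7 / 10000 = 3.90277 ha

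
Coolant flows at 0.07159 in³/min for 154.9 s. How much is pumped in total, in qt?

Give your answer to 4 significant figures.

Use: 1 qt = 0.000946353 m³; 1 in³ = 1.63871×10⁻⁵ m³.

0.07159 in³/min → 1.95525×10⁻⁸ m³/s
V = Q × t = 1.95525×10⁻⁸ × 154.9 = 3.02868×10⁻⁶ m³
In qt: 3.02868×10⁻⁶ / 0.000946353 = 0.00320037 qt

0.003200 qt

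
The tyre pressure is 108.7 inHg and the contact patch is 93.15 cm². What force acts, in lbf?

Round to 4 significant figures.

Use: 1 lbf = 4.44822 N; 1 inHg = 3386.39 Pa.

770.8 lbf

108.7 inHg × 3386.39 → 368101 Pa
93.15 cm² × 0.0001 → 0.009315 m²
F = P × A = 368101 Pa × 0.009315 m² = 3428.86 N
3428.86 N ÷ (4.44822 N/lbf) = 770.839 lbf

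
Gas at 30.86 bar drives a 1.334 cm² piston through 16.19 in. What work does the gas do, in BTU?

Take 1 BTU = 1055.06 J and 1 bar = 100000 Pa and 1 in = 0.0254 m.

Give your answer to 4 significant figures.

0.1605 BTU

30.86 bar → 3.086×10⁶ Pa
1.334 cm² → 1.334×10⁻⁴ m²
F = P × A = 3.086×10⁶ × 1.334×10⁻⁴ = 411.672 N
16.19 in → 0.411226 m
W = F × d = 411.672 × 0.411226 = 169.29 J
In BTU: 169.29 / 1055.06 = 0.160455 BTU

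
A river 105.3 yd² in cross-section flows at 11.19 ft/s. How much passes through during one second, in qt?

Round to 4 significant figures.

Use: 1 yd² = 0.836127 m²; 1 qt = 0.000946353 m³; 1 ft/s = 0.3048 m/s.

11.19 ft/s × 0.3048 = 3.41071 m/s
105.3 yd² × 0.836127 = 88.0442 m²
V = v × A × t = 3.41071 m/s × 88.0442 m² × 1 s = 300.293 m³
300.293 m³ ÷ (0.000946353 m³/qt) = 317316 qt

3.173×10⁵ qt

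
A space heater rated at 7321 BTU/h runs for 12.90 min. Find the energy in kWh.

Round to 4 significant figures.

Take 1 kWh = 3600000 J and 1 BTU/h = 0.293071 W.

0.4613 kWh

7321 BTU/h × 0.293071 = 2145.57 W
12.90 min × 60 = 774 s
E = P × t = 2145.57 W × 774 s = 1.66067×10⁶ J
1.66067×10⁶ J ÷ (3600000 J/kWh) = 0.461297 kWh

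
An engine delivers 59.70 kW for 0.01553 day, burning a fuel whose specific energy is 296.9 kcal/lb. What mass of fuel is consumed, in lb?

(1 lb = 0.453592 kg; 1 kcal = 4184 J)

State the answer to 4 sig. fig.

59.70 kW → 59700 W
0.01553 day → 1341.79 s
E = P × t = 59700 × 1341.79 = 8.01049×10⁷ J
296.9 kcal/lb → 2.73865×10⁶ J/kg
m = E / e_s = 8.01049×10⁷ / 2.73865×10⁶ = 29.2498 kg
In lb: 29.2498 / 0.453592 = 64.4848 lb

64.48 lb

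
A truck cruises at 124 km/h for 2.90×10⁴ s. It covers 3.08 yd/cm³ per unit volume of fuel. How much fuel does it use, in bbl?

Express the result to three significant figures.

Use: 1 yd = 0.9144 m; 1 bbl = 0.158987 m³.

2.23 bbl

124 km/h → 34.4444 m/s
d = v × t = 34.4444 × 29000 = 998888 m
3.08 yd/cm³ → 2.81635×10⁶ m/m³
V = d / (distance per unit fuel) = 998888 / 2.81635×10⁶ = 0.354675 m³
In bbl: 0.354675 / 0.158987 = 2.23084 bbl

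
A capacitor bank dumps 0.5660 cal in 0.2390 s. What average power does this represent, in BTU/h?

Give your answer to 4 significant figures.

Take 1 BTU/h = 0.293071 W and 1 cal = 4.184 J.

0.5660 cal × 4.184 = 2.36814 J
P = E / t = 2.36814 J / 0.239 s = 9.90854 W
9.90854 W ÷ (0.293071 W/BTU/h) = 33.8093 BTU/h

33.81 BTU/h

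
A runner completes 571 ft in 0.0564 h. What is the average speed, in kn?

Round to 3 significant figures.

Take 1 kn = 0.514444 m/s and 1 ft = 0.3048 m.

1.67 kn

571 ft × 0.3048 = 174.041 m
0.0564 h × 3600 = 203.04 s
v = d / t = 174.041 m / 203.04 s = 0.857176 m/s
0.857176 m/s ÷ (0.514444 m/s/kn) = 1.66622 kn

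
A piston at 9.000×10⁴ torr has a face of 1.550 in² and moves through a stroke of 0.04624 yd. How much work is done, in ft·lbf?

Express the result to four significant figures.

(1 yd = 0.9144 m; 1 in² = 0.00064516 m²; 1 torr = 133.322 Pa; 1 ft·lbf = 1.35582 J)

374.2 ft·lbf

9.000×10⁴ torr → 1.1999×10⁷ Pa
1.550 in² → 9.99998×10⁻⁴ m²
F = P × A = 1.1999×10⁷ × 9.99998×10⁻⁴ = 11999 N
0.04624 yd → 0.0422819 m
W = F × d = 11999 × 0.0422819 = 507.341 J
In ft·lbf: 507.341 / 1.35582 = 374.195 ft·lbf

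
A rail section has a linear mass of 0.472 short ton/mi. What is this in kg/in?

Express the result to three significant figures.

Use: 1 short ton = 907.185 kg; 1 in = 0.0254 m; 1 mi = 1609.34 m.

0.00676 kg/in

0.472 short ton/mi × 907.185 kg/short ton ÷ 1609.34 m/mi = 0.266066 kg/m
0.266066 kg/m × 0.0254 m/in = 0.00675808 kg/in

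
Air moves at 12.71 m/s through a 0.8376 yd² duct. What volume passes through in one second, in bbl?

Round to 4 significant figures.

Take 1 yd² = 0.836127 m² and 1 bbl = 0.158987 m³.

0.8376 yd² × 0.836127 = 0.70034 m²
V = v × A × t = 12.71 m/s × 0.70034 m² × 1 s = 8.90132 m³
8.90132 m³ ÷ (0.158987 m³/bbl) = 55.9877 bbl

55.99 bbl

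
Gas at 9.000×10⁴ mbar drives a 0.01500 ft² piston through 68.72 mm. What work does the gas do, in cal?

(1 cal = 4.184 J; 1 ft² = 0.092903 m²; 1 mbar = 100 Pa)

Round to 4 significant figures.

206.0 cal

9.000×10⁴ mbar → 9×10⁶ Pa
0.01500 ft² → 0.00139354 m²
F = P × A = 9×10⁶ × 0.00139354 = 12541.9 N
68.72 mm → 0.06872 m
W = F × d = 12541.9 × 0.06872 = 861.879 J
In cal: 861.879 / 4.184 = 205.994 cal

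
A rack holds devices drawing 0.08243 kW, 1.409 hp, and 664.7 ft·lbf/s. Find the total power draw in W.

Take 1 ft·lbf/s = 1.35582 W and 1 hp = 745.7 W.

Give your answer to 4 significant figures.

0.08243 kW × 1000 = 82.43 W
1.409 hp × 745.7 = 1050.69 W
664.7 ft·lbf/s × 1.35582 = 901.214 W
Total: 82.43 + 1050.69 + 901.214 = 2034.33 W

2034 W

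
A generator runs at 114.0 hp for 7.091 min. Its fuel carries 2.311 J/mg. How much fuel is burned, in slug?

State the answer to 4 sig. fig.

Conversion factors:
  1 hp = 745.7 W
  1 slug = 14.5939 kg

1.072 slug

114.0 hp → 85009.8 W
7.091 min → 425.46 s
E = P × t = 85009.8 × 425.46 = 3.61683×10⁷ J
2.311 J/mg → 2.311×10⁶ J/kg
m = E / e_s = 3.61683×10⁷ / 2.311×10⁶ = 15.6505 kg
In slug: 15.6505 / 14.5939 = 1.0724 slug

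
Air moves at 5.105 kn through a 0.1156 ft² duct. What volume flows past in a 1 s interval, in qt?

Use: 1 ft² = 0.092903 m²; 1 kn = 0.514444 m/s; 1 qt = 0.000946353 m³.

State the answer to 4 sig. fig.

29.80 qt

5.105 kn × 0.514444 → 2.62624 m/s
0.1156 ft² × 0.092903 → 0.0107396 m²
V = v × A × t = 2.62624 m/s × 0.0107396 m² × 1 s = 0.0282048 m³
0.0282048 m³ ÷ (0.000946353 m³/qt) = 29.8037 qt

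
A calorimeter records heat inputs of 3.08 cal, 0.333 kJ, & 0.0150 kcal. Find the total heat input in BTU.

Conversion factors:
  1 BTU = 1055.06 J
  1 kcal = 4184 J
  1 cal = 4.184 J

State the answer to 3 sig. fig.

0.387 BTU

3.08 cal × 4.184 → 12.8867 J
0.333 kJ × 1000 → 333 J
0.0150 kcal × 4184 → 62.76 J
Sum: 12.8867 + 333 + 62.76 = 408.647 J
In BTU: 408.647 / 1055.06 = 0.387321 BTU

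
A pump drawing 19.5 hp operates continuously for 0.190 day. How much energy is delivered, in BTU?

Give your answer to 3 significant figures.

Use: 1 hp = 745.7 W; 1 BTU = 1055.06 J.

2.26×10⁵ BTU

19.5 hp × 745.7 → 14541.2 W
0.190 day × 86400 → 16416 s
E = P × t = 14541.2 W × 16416 s = 2.38708×10⁸ J
2.38708×10⁸ J ÷ (1055.06 J/BTU) = 226251 BTU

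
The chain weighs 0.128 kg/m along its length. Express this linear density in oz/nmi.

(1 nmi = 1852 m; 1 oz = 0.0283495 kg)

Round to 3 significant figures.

0.128 kg/m is already 0.128 kg/m
0.128 kg/m ÷ 0.0283495 kg/oz × 1852 m/nmi = 8361.91 oz/nmi

8360 oz/nmi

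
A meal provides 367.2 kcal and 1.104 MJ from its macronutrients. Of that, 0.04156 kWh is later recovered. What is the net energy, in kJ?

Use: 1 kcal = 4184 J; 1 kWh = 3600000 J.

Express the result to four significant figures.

2491 kJ

367.2 kcal × 4184 = 1.53636×10⁶ J
1.104 MJ × 1000000 = 1.104×10⁶ J
0.04156 kWh × 3600000 = 149616 J
Sum: 1.53636×10⁶ + 1.104×10⁶ − 149616 = 2.49074×10⁶ J
In kJ: 2.49074×10⁶ / 1000 = 2490.74 kJ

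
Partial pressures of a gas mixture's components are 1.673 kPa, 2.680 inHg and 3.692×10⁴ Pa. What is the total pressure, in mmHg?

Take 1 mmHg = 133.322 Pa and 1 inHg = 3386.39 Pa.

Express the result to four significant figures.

357.5 mmHg

1.673 kPa × 1000 = 1673 Pa
2.680 inHg × 3386.39 = 9075.53 Pa
3.692×10⁴ Pa (already Pa)
Combined: 1673 + 9075.53 + 36920 = 47668.5 Pa
In mmHg: 47668.5 / 133.322 = 357.544 mmHg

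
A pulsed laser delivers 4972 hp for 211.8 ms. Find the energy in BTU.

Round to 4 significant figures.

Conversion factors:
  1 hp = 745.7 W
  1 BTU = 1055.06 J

4972 hp × 745.7 = 3.70762×10⁶ W
211.8 ms × 0.001 = 0.2118 s
E = P × t = 3.70762×10⁶ W × 0.2118 s = 785274 J
785274 J ÷ (1055.06 J/BTU) = 744.293 BTU

744.3 BTU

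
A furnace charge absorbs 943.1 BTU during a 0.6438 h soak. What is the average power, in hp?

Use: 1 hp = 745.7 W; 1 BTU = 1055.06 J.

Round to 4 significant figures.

943.1 BTU × 1055.06 → 995027 J
0.6438 h × 3600 → 2317.68 s
P = E / t = 995027 J / 2317.68 s = 429.32 W
429.32 W ÷ (745.7 W/hp) = 0.575728 hp

0.5757 hp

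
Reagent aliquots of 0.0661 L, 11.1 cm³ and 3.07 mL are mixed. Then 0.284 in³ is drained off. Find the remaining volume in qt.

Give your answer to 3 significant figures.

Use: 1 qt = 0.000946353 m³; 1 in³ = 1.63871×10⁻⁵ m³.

0.0799 qt

0.0661 L × 0.001 → 6.61×10⁻⁵ m³
11.1 cm³ × 10⁻⁶ → 1.11×10⁻⁵ m³
3.07 mL × 10⁻⁶ → 3.07×10⁻⁶ m³
0.284 in³ × 1.63871×10⁻⁵ → 4.65394×10⁻⁶ m³
Sum: 6.61×10⁻⁵ + 1.11×10⁻⁵ + 3.07×10⁻⁶ − 4.65394×10⁻⁶ = 7.56161×10⁻⁵ m³
In qt: 7.56161×10⁻⁵ / 0.000946353 = 0.0799026 qt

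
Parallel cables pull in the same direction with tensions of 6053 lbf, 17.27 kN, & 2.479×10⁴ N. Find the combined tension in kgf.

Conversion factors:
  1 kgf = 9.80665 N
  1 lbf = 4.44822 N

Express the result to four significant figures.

7035 kgf

6053 lbf × 4.44822 = 26925.1 N
17.27 kN × 1000 = 17270 N
2.479×10⁴ N (already N)
Combined: 26925.1 + 17270 + 24790 = 68985.1 N
In kgf: 68985.1 / 9.80665 = 7034.52 kgf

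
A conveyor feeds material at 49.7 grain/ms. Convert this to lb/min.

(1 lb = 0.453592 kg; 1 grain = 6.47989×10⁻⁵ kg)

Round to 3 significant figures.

426 lb/min

49.7 grain/ms × 6.47989×10⁻⁵ kg/grain ÷ 0.001 s/ms = 3.22051 kg/s
3.22051 kg/s ÷ 0.453592 kg/lb × 60 s/min = 426.001 lb/min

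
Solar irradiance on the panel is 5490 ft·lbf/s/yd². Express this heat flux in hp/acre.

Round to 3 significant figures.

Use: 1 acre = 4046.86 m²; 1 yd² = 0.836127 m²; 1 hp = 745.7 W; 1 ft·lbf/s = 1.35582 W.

5490 ft·lbf/s/yd² × 1.35582 W/ft·lbf/s ÷ 0.836127 m²/yd² = 8902.3 W/m²
8902.3 W/m² ÷ 745.7 W/hp × 4046.86 m²/acre = 48312.1 hp/acre

4.83×10⁴ hp/acre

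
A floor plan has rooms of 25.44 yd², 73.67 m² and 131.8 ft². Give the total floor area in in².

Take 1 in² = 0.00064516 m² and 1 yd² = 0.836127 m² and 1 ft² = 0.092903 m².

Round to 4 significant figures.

1.661×10⁵ in²

25.44 yd² × 0.836127 = 21.2711 m²
73.67 m² (already m²)
131.8 ft² × 0.092903 = 12.2446 m²
Combined: 21.2711 + 73.67 + 12.2446 = 107.186 m²
In in²: 107.186 / 0.00064516 = 166139 in²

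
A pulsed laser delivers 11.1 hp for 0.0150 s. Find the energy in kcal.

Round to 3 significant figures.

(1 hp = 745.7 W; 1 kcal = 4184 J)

11.1 hp × 745.7 → 8277.27 W
E = P × t = 8277.27 W × 0.015 s = 124.159 J
124.159 J ÷ (4184 J/kcal) = 0.0296747 kcal

0.0297 kcal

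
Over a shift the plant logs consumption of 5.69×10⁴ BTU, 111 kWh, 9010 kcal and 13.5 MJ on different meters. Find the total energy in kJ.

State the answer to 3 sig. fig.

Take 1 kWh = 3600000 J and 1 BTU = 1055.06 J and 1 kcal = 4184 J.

5.69×10⁴ BTU × 1055.06 = 6.00329×10⁷ J
111 kWh × 3600000 = 3.996×10⁸ J
9010 kcal × 4184 = 3.76978×10⁷ J
13.5 MJ × 1000000 = 1.35×10⁷ J
Sum: 6.00329×10⁷ + 3.996×10⁸ + 3.76978×10⁷ + 1.35×10⁷ = 5.10831×10⁸ J
In kJ: 5.10831×10⁸ / 1000 = 510831 kJ

5.11×10⁵ kJ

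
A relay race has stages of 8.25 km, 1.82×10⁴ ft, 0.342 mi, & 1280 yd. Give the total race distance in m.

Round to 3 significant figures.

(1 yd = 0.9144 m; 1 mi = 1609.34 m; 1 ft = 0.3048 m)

8.25 km × 1000 = 8250 m
1.82×10⁴ ft × 0.3048 = 5547.36 m
0.342 mi × 1609.34 = 550.394 m
1280 yd × 0.9144 = 1170.43 m
Sum: 8250 + 5547.36 + 550.394 + 1170.43 = 15518.2 m

1.55×10⁴ m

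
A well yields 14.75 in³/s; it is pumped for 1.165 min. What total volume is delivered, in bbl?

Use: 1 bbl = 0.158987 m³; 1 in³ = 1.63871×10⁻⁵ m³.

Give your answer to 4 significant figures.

14.75 in³/s → 2.4171×10⁻⁴ m³/s
1.165 min → 69.9 s
V = Q × t = 2.4171×10⁻⁴ × 69.9 = 0.0168955 m³
In bbl: 0.0168955 / 0.158987 = 0.10627 bbl

0.1063 bbl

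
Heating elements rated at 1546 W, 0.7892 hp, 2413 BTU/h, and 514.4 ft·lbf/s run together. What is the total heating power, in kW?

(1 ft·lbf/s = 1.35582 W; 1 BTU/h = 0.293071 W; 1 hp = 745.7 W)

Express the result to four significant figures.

1546 W (already W)
0.7892 hp × 745.7 = 588.506 W
2413 BTU/h × 0.293071 = 707.18 W
514.4 ft·lbf/s × 1.35582 = 697.434 W
Sum: 1546 + 588.506 + 707.18 + 697.434 = 3539.12 W
In kW: 3539.12 / 1000 = 3.53912 kW

3.539 kW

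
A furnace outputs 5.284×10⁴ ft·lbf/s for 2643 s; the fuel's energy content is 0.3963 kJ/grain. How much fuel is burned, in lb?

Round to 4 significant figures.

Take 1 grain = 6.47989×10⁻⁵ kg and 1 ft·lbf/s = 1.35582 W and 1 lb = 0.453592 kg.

68.26 lb

5.284×10⁴ ft·lbf/s → 71641.5 W
E = P × t = 71641.5 × 2643 = 1.89348×10⁸ J
0.3963 kJ/grain → 6.11584×10⁶ J/kg
m = E / e_s = 1.89348×10⁸ / 6.11584×10⁶ = 30.9603 kg
In lb: 30.9603 / 0.453592 = 68.2558 lb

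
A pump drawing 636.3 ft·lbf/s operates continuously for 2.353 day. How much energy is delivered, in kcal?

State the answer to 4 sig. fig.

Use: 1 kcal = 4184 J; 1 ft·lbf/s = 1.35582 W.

4.192×10⁴ kcal

636.3 ft·lbf/s × 1.35582 = 862.708 W
2.353 day × 86400 = 203299 s
E = P × t = 862.708 W × 203299 s = 1.75388×10⁸ J
1.75388×10⁸ J ÷ (4184 J/kcal) = 41918.7 kcal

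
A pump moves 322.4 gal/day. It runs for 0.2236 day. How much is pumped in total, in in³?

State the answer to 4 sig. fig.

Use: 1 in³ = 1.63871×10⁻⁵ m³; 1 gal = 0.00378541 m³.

1.665×10⁴ in³

322.4 gal/day → 1.41252×10⁻⁵ m³/s
0.2236 day → 19319 s
V = Q × t = 1.41252×10⁻⁵ × 19319 = 0.272885 m³
In in³: 0.272885 / 1.63871×10⁻⁵ = 16652.4 in³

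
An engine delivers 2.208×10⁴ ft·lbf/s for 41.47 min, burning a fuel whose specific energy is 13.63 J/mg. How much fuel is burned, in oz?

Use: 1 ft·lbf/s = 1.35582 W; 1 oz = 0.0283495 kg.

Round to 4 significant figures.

2.208×10⁴ ft·lbf/s → 29936.5 W
41.47 min → 2488.2 s
E = P × t = 29936.5 × 2488.2 = 7.4488×10⁷ J
13.63 J/mg → 1.363×10⁷ J/kg
m = E / e_s = 7.4488×10⁷ / 1.363×10⁷ = 5.465 kg
In oz: 5.465 / 0.0283495 = 192.772 oz

192.8 oz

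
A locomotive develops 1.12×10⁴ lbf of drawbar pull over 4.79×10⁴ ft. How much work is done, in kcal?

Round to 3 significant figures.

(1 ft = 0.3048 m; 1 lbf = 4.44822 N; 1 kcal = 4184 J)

1.74×10⁵ kcal

1.12×10⁴ lbf × 4.44822 → 49820.1 N
4.79×10⁴ ft × 0.3048 → 14599.9 m
W = F × d = 49820.1 N × 14599.9 m = 7.27368×10⁸ J
7.27368×10⁸ J ÷ (4184 J/kcal) = 173845 kcal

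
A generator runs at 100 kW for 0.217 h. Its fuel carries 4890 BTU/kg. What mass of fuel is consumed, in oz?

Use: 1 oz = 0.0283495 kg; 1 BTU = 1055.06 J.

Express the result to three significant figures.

534 oz

100 kW → 100000 W
0.217 h → 781.2 s
E = P × t = 100000 × 781.2 = 7.812×10⁷ J
4890 BTU/kg → 5.15924×10⁶ J/kg
m = E / e_s = 7.812×10⁷ / 5.15924×10⁶ = 15.1418 kg
In oz: 15.1418 / 0.0283495 = 534.112 oz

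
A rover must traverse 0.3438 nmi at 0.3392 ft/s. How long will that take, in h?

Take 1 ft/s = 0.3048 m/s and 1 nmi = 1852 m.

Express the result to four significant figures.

1.711 h

0.3438 nmi × 1852 → 636.718 m
0.3392 ft/s × 0.3048 → 0.103388 m/s
t = d / v = 636.718 m / 0.103388 m/s = 6158.53 s
6158.53 s ÷ (3600 s/h) = 1.7107 h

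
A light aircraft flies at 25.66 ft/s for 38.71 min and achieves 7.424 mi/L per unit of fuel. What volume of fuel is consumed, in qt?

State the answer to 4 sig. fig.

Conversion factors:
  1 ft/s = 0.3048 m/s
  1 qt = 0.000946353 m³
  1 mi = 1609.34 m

1.607 qt

25.66 ft/s → 7.82117 m/s
38.71 min → 2322.6 s
d = v × t = 7.82117 × 2322.6 = 18165.4 m
7.424 mi/L → 1.19477×10⁷ m/m³
V = d / (distance per unit fuel) = 18165.4 / 1.19477×10⁷ = 0.00152041 m³
In qt: 0.00152041 / 0.000946353 = 1.6066 qt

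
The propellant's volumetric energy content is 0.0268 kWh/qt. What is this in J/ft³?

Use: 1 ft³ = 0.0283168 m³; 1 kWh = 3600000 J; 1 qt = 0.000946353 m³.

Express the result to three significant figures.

0.0268 kWh/qt × 3600000 J/kWh ÷ 0.000946353 m³/qt = 1.01949×10⁸ J/m³
1.01949×10⁸ J/m³ × 0.0283168 m³/ft³ = 2.88687×10⁶ J/ft³

2.89×10⁶ J/ft³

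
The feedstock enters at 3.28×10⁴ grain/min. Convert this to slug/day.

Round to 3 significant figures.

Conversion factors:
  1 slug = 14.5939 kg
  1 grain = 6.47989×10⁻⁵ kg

3.28×10⁴ grain/min × 6.47989×10⁻⁵ kg/grain ÷ 60 s/min = 0.0354234 kg/s
0.0354234 kg/s ÷ 14.5939 kg/slug × 86400 s/day = 209.717 slug/day

210 slug/day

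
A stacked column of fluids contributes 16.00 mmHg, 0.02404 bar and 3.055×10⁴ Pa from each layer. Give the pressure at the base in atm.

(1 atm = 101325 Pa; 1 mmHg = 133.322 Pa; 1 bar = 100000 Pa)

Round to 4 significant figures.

0.3463 atm

16.00 mmHg × 133.322 → 2133.15 Pa
0.02404 bar × 100000 → 2404 Pa
3.055×10⁴ Pa (already Pa)
Combined: 2133.15 + 2404 + 30550 = 35087.2 Pa
In atm: 35087.2 / 101325 = 0.346284 atm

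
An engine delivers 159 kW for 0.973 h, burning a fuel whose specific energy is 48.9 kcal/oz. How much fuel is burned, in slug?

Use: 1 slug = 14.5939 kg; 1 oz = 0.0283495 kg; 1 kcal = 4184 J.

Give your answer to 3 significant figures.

5.29 slug

159 kW → 159000 W
0.973 h → 3502.8 s
E = P × t = 159000 × 3502.8 = 5.56945×10⁸ J
48.9 kcal/oz → 7.21697×10⁶ J/kg
m = E / e_s = 5.56945×10⁸ / 7.21697×10⁶ = 77.1716 kg
In slug: 77.1716 / 14.5939 = 5.28794 slug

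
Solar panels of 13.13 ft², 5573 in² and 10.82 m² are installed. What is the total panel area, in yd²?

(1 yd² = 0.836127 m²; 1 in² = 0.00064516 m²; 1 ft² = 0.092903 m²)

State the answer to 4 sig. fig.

18.70 yd²

13.13 ft² × 0.092903 = 1.21982 m²
5573 in² × 0.00064516 = 3.59548 m²
10.82 m² (already m²)
Sum: 1.21982 + 3.59548 + 10.82 = 15.6353 m²
In yd²: 15.6353 / 0.836127 = 18.6997 yd²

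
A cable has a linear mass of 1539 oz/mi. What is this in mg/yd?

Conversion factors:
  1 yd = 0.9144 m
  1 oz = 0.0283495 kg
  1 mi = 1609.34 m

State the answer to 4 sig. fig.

2.479×10⁴ mg/yd

1539 oz/mi × 0.0283495 kg/oz ÷ 1609.34 m/mi = 0.0271104 kg/m
0.0271104 kg/m ÷ 10⁻⁶ kg/mg × 0.9144 m/yd = 24789.7 mg/yd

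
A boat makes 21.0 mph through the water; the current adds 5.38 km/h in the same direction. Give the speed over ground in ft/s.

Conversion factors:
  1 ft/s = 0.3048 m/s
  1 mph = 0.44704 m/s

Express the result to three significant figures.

21.0 mph × 0.44704 = 9.38784 m/s
5.38 km/h × (1/3.6) = 1.49444 m/s
Sum: 9.38784 + 1.49444 = 10.8823 m/s
In ft/s: 10.8823 / 0.3048 = 35.7031 ft/s

35.7 ft/s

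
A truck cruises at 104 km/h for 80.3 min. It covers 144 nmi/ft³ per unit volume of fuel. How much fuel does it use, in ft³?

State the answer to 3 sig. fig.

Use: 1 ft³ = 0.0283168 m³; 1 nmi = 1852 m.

104 km/h → 28.8889 m/s
80.3 min → 4818 s
d = v × t = 28.8889 × 4818 = 139187 m
144 nmi/ft³ → 9.41801×10⁶ m/m³
V = d / (distance per unit fuel) = 139187 / 9.41801×10⁶ = 0.0147788 m³
In ft³: 0.0147788 / 0.0283168 = 0.521909 ft³

0.522 ft³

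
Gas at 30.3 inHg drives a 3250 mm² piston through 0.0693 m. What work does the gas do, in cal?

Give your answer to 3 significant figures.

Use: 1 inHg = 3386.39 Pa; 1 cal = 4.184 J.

5.52 cal

30.3 inHg → 102608 Pa
3250 mm² → 0.00325 m²
F = P × A = 102608 × 0.00325 = 333.476 N
W = F × d = 333.476 × 0.0693 = 23.1099 J
In cal: 23.1099 / 4.184 = 5.5234 cal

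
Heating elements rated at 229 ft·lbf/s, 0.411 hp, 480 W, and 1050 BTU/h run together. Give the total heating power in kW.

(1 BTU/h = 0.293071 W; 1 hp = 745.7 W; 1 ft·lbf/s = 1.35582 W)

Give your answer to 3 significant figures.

229 ft·lbf/s × 1.35582 = 310.483 W
0.411 hp × 745.7 = 306.483 W
480 W (already W)
1050 BTU/h × 0.293071 = 307.725 W
Total: 310.483 + 306.483 + 480 + 307.725 = 1404.69 W
In kW: 1404.69 / 1000 = 1.40469 kW

1.40 kW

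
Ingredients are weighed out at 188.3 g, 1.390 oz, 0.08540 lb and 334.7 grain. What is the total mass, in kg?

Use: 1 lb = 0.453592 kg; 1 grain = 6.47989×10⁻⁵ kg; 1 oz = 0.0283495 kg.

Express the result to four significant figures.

188.3 g × 0.001 → 0.1883 kg
1.390 oz × 0.0283495 → 0.0394058 kg
0.08540 lb × 0.453592 → 0.0387368 kg
334.7 grain × 6.47989×10⁻⁵ → 0.0216882 kg
Total: 0.1883 + 0.0394058 + 0.0387368 + 0.0216882 = 0.288131 kg

0.2881 kg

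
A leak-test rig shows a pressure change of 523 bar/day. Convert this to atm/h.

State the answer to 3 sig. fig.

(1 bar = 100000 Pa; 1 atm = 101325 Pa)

523 bar/day × 100000 Pa/bar ÷ 86400 s/day = 605.324 Pa/s
605.324 Pa/s ÷ 101325 Pa/atm × 3600 s/h = 21.5067 atm/h

21.5 atm/h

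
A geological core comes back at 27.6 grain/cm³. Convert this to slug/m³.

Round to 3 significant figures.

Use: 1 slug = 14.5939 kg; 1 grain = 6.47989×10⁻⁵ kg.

27.6 grain/cm³ × 6.47989×10⁻⁵ kg/grain ÷ 10⁻⁶ m³/cm³ = 1788.45 kg/m³
1788.45 kg/m³ ÷ 14.5939 kg/slug = 122.548 slug/m³

123 slug/m³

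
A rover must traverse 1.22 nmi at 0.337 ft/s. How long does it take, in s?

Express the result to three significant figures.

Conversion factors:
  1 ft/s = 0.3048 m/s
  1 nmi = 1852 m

1.22 nmi × 1852 → 2259.44 m
0.337 ft/s × 0.3048 → 0.102718 m/s
t = d / v = 2259.44 m / 0.102718 m/s = 21996.5 s

2.20×10⁴ s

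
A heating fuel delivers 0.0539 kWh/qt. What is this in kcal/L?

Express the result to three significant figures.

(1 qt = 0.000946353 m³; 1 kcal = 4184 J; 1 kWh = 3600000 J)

0.0539 kWh/qt × 3600000 J/kWh ÷ 0.000946353 m³/qt = 2.0504×10⁸ J/m³
2.0504×10⁸ J/m³ ÷ 4184 J/kcal × 0.001 m³/L = 49.0057 kcal/L

49.0 kcal/L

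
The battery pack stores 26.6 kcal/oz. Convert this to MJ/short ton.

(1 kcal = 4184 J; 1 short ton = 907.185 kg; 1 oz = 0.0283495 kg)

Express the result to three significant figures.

26.6 kcal/oz × 4184 J/kcal ÷ 0.0283495 kg/oz = 3.9258×10⁶ J/kg
3.9258×10⁶ J/kg ÷ 1000000 J/MJ × 907.185 kg/short ton = 3561.43 MJ/short ton

3560 MJ/short ton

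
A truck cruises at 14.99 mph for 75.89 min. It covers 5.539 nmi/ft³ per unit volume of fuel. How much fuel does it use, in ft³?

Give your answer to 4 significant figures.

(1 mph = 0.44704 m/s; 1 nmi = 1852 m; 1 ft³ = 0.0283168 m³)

14.99 mph → 6.70113 m/s
75.89 min → 4553.4 s
d = v × t = 6.70113 × 4553.4 = 30512.9 m
5.539 nmi/ft³ → 362266 m/m³
V = d / (distance per unit fuel) = 30512.9 / 362266 = 0.0842279 m³
In ft³: 0.0842279 / 0.0283168 = 2.97449 ft³

2.974 ft³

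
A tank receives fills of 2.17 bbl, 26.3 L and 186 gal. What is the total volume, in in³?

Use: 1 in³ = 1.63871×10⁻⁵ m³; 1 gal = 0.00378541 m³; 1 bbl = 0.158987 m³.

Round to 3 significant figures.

6.56×10⁴ in³

2.17 bbl × 0.158987 → 0.345002 m³
26.3 L × 0.001 → 0.0263 m³
186 gal × 0.00378541 → 0.704086 m³
Total: 0.345002 + 0.0263 + 0.704086 = 1.07539 m³
In in³: 1.07539 / 1.63871×10⁻⁵ = 65624.2 in³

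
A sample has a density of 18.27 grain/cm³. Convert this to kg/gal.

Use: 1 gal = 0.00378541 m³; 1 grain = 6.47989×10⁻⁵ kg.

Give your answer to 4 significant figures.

4.481 kg/gal

18.27 grain/cm³ × 6.47989×10⁻⁵ kg/grain ÷ 10⁻⁶ m³/cm³ = 1183.88 kg/m³
1183.88 kg/m³ × 0.00378541 m³/gal = 4.48147 kg/gal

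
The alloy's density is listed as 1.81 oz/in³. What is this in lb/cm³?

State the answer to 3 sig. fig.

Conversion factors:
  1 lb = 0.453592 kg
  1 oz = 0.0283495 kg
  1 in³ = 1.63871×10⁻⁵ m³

0.00690 lb/cm³

1.81 oz/in³ × 0.0283495 kg/oz ÷ 1.63871×10⁻⁵ m³/in³ = 3131.28 kg/m³
3131.28 kg/m³ ÷ 0.453592 kg/lb × 10⁻⁶ m³/cm³ = 0.0069033 lb/cm³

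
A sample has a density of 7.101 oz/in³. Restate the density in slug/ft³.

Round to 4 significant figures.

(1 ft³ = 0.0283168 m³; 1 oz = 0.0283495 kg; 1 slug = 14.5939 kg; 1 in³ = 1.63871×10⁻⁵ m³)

7.101 oz/in³ × 0.0283495 kg/oz ÷ 1.63871×10⁻⁵ m³/in³ = 12284.7 kg/m³
12284.7 kg/m³ ÷ 14.5939 kg/slug × 0.0283168 m³/ft³ = 23.8362 slug/ft³

23.84 slug/ft³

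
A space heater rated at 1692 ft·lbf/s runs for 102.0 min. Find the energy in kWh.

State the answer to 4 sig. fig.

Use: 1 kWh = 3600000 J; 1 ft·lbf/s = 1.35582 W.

1692 ft·lbf/s × 1.35582 = 2294.05 W
102.0 min × 60 = 6120 s
E = P × t = 2294.05 W × 6120 s = 1.40396×10⁷ J
1.40396×10⁷ J ÷ (3600000 J/kWh) = 3.89989 kWh

3.900 kWh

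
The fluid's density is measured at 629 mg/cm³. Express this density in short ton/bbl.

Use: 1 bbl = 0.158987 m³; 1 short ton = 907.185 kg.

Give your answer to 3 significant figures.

629 mg/cm³ × 10⁻⁶ kg/mg ÷ 10⁻⁶ m³/cm³ = 629 kg/m³
629 kg/m³ ÷ 907.185 kg/short ton × 0.158987 m³/bbl = 0.110234 short ton/bbl

0.110 short ton/bbl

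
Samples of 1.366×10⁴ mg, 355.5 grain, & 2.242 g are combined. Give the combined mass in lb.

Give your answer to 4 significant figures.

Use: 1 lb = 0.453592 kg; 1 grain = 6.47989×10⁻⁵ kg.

1.366×10⁴ mg × 10⁻⁶ = 0.01366 kg
355.5 grain × 6.47989×10⁻⁵ = 0.023036 kg
2.242 g × 0.001 = 0.002242 kg
Combined: 0.01366 + 0.023036 + 0.002242 = 0.038938 kg
In lb: 0.038938 / 0.453592 = 0.0858437 lb

0.08584 lb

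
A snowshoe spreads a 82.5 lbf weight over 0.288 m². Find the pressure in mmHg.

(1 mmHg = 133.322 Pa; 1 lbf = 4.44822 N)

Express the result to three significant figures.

82.5 lbf × 4.44822 = 366.978 N
P = F / A = 366.978 N / 0.288 m² = 1274.23 Pa
1274.23 Pa ÷ (133.322 Pa/mmHg) = 9.55754 mmHg

9.56 mmHg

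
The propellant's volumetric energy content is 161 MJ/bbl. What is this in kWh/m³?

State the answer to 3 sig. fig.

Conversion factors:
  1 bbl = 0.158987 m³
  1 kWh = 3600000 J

281 kWh/m³

161 MJ/bbl × 1000000 J/MJ ÷ 0.158987 m³/bbl = 1.01266×10⁹ J/m³
1.01266×10⁹ J/m³ ÷ 3600000 J/kWh = 281.294 kWh/m³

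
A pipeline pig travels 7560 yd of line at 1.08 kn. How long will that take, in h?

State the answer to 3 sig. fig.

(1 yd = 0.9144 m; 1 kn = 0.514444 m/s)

7560 yd × 0.9144 → 6912.86 m
1.08 kn × 0.514444 → 0.5556 m/s
t = d / v = 6912.86 m / 0.5556 m/s = 12442.2 s
12442.2 s ÷ (3600 s/h) = 3.45617 h

3.46 h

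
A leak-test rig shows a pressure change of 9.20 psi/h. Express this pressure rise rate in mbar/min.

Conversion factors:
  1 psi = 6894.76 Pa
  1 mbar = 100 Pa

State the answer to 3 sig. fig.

10.6 mbar/min

9.20 psi/h × 6894.76 Pa/psi ÷ 3600 s/h = 17.6199 Pa/s
17.6199 Pa/s ÷ 100 Pa/mbar × 60 s/min = 10.5719 mbar/min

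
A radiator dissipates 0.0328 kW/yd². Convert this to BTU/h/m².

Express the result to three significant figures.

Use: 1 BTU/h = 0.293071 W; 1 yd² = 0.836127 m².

0.0328 kW/yd² × 1000 W/kW ÷ 0.836127 m²/yd² = 39.2285 W/m²
39.2285 W/m² ÷ 0.293071 W/BTU/h = 133.853 BTU/h/m²

134 BTU/h/m²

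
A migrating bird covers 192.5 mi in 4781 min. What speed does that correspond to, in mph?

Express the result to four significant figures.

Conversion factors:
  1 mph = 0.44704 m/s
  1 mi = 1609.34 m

192.5 mi × 1609.34 → 309798 m
4781 min × 60 → 286860 s
v = d / t = 309798 m / 286860 s = 1.07996 m/s
1.07996 m/s ÷ (0.44704 m/s/mph) = 2.4158 mph

2.416 mph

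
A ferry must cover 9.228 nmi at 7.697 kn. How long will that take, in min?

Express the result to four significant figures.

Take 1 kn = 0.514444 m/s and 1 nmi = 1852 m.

71.93 min

9.228 nmi × 1852 = 17090.3 m
7.697 kn × 0.514444 = 3.95968 m/s
t = d / v = 17090.3 m / 3.95968 m/s = 4316.08 s
4316.08 s ÷ (60 s/min) = 71.9347 min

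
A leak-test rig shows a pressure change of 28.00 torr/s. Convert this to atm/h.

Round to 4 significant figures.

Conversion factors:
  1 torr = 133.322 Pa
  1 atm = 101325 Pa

132.6 atm/h

28.00 torr/s × 133.322 Pa/torr = 3733.02 Pa/s
3733.02 Pa/s ÷ 101325 Pa/atm × 3600 s/h = 132.631 atm/h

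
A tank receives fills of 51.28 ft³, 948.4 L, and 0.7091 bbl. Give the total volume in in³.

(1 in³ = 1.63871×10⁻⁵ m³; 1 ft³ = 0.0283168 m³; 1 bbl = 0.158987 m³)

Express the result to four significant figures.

1.534×10⁵ in³

51.28 ft³ × 0.0283168 → 1.45209 m³
948.4 L × 0.001 → 0.9484 m³
0.7091 bbl × 0.158987 → 0.112738 m³
Combined: 1.45209 + 0.9484 + 0.112738 = 2.51323 m³
In in³: 2.51323 / 1.63871×10⁻⁵ = 153366 in³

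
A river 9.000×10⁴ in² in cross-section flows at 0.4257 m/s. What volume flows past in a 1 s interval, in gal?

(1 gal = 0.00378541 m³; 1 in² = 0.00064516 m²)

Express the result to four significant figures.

9.000×10⁴ in² × 0.00064516 → 58.0644 m²
V = v × A × t = 0.4257 m/s × 58.0644 m² × 1 s = 24.718 m³
24.718 m³ ÷ (0.00378541 m³/gal) = 6529.81 gal

6530 gal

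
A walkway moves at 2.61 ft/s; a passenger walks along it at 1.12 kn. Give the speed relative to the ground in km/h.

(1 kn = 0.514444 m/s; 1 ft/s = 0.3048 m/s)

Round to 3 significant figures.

4.94 km/h

2.61 ft/s × 0.3048 = 0.795528 m/s
1.12 kn × 0.514444 = 0.576177 m/s
Total: 0.795528 + 0.576177 = 1.3717 m/s
In km/h: 1.3717 / (1/3.6) = 4.93812 km/h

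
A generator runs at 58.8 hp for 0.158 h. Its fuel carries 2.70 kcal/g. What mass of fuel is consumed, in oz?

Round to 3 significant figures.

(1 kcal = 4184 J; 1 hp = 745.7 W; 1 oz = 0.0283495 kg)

58.8 hp → 43847.2 W
0.158 h → 568.8 s
E = P × t = 43847.2 × 568.8 = 2.49403×10⁷ J
2.70 kcal/g → 1.12968×10⁷ J/kg
m = E / e_s = 2.49403×10⁷ / 1.12968×10⁷ = 2.20773 kg
In oz: 2.20773 / 0.0283495 = 77.8754 oz

77.9 oz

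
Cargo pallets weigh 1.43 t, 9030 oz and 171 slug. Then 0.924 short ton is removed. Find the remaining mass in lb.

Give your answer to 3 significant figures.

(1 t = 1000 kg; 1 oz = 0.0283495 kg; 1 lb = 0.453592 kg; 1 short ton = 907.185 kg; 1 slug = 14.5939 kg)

7370 lb

1.43 t × 1000 → 1430 kg
9030 oz × 0.0283495 → 255.996 kg
171 slug × 14.5939 → 2495.56 kg
0.924 short ton × 907.185 → 838.239 kg
Result: 1430 + 255.996 + 2495.56 − 838.239 = 3343.32 kg
In lb: 3343.32 / 0.453592 = 7370.76 lb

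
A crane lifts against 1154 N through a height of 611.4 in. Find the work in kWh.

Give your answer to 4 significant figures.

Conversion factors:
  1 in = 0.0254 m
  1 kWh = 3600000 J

611.4 in × 0.0254 = 15.5296 m
W = F × d = 1154 N × 15.5296 m = 17921.2 J
17921.2 J ÷ (3600000 J/kWh) = 0.00497811 kWh

0.004978 kWh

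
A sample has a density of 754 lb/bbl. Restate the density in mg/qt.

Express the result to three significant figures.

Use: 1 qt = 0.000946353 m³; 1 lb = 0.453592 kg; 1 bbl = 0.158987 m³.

2.04×10⁶ mg/qt

754 lb/bbl × 0.453592 kg/lb ÷ 0.158987 m³/bbl = 2151.17 kg/m³
2151.17 kg/m³ ÷ 10⁻⁶ kg/mg × 0.000946353 m³/qt = 2.03577×10⁶ mg/qt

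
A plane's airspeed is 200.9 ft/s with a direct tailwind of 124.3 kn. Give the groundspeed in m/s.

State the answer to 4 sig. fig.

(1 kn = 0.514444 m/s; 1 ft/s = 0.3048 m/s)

125.2 m/s

200.9 ft/s × 0.3048 = 61.2343 m/s
124.3 kn × 0.514444 = 63.9454 m/s
Sum: 61.2343 + 63.9454 = 125.18 m/s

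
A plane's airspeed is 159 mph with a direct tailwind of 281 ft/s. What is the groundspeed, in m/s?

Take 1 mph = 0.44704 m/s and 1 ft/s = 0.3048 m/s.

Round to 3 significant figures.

157 m/s

159 mph × 0.44704 → 71.0794 m/s
281 ft/s × 0.3048 → 85.6488 m/s
Total: 71.0794 + 85.6488 = 156.728 m/s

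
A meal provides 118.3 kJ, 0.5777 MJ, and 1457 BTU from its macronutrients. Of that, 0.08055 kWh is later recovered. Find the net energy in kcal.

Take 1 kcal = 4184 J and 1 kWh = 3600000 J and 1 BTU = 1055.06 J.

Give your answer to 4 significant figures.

464.4 kcal

118.3 kJ × 1000 = 118300 J
0.5777 MJ × 1000000 = 577700 J
1457 BTU × 1055.06 = 1.53722×10⁶ J
0.08055 kWh × 3600000 = 289980 J
Result: 118300 + 577700 + 1.53722×10⁶ − 289980 = 1.94324×10⁶ J
In kcal: 1.94324×10⁶ / 4184 = 464.446 kcal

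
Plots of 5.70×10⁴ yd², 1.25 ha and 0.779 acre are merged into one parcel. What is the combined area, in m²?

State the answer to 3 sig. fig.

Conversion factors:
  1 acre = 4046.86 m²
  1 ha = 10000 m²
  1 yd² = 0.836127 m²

5.70×10⁴ yd² × 0.836127 → 47659.2 m²
1.25 ha × 10000 → 12500 m²
0.779 acre × 4046.86 → 3152.5 m²
Total: 47659.2 + 12500 + 3152.5 = 63311.7 m²

6.33×10⁴ m²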